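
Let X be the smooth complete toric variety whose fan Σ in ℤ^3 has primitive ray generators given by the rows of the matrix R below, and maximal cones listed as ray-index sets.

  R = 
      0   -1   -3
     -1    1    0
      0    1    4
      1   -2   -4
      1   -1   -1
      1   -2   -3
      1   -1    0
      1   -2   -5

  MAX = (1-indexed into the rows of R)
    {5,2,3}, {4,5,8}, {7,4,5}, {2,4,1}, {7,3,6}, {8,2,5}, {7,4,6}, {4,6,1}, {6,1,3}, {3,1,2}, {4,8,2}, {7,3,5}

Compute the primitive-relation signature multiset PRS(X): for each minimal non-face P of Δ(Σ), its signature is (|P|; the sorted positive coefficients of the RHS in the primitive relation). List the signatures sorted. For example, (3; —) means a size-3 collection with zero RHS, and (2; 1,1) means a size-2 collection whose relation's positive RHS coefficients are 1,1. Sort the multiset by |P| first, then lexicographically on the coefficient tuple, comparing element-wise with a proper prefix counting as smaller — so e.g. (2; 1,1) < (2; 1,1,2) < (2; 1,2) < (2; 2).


11 minimal non-faces of Δ(Σ) (on 8 rays):

  • {2,7}:  v_{2} + v_{7} = 0  →  sig = (2; —)
  • {1,5}:  v_{1} + v_{5} = v_{4}  →  sig = (2; 1)
  • {1,7}:  v_{1} + v_{7} = v_{6}  →  sig = (2; 1)
  • {2,6}:  v_{2} + v_{6} = v_{1}  →  sig = (2; 1)
  • {3,4}:  v_{3} + v_{4} = v_{7}  →  sig = (2; 1)
  • {3,8}:  v_{3} + v_{8} = v_{5}  →  sig = (2; 1)
  • {5,6}:  v_{5} + v_{6} = v_{4} + v_{7}  →  sig = (2; 1,1)
  • {7,8}:  v_{7} + v_{8} = v_{4} + v_{5}  →  sig = (2; 1,1)
  • {1,8}:  v_{1} + v_{8} = v_{2} + 2·v_{4}  →  sig = (2; 1,2)
  • {6,8}:  v_{6} + v_{8} = 2·v_{4}  →  sig = (2; 2)
  • {2,4,5}:  v_{2} + v_{4} + v_{5} = v_{8}  →  sig = (3; 1)

Sorted signature multiset PRS(X):
[(2; —), (2; 1), (2; 1), (2; 1), (2; 1), (2; 1), (2; 1,1), (2; 1,1), (2; 1,2), (2; 2), (3; 1)]


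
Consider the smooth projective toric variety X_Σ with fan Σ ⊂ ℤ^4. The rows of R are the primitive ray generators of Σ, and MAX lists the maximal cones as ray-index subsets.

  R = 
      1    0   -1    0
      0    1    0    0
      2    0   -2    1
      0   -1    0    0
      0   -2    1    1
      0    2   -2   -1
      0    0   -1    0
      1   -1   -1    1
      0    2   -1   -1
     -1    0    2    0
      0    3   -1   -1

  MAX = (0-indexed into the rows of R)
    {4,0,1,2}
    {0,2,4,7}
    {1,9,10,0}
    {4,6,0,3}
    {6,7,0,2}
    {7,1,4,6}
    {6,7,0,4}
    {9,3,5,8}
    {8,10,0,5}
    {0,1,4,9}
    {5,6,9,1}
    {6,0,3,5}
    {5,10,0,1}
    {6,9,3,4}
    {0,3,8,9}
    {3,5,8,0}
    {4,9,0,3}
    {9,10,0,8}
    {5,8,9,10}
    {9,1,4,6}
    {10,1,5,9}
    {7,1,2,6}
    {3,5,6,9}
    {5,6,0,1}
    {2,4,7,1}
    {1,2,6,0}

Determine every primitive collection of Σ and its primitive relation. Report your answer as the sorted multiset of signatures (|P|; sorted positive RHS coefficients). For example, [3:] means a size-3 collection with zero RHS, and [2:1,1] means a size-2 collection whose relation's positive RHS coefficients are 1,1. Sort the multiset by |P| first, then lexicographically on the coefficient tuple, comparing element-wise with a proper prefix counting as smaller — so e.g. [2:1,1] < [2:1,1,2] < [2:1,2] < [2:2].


|primitive collections| = 23. Relations:

  • {1,3}:  v_{1} + v_{3} = 0 ; sig = [2:]
  • {4,8}:  v_{4} + v_{8} = 0 ; sig = [2:]
  • {1,8}:  v_{1} + v_{8} = v_{10} ; sig = [2:1]
  • {3,10}:  v_{3} + v_{10} = v_{8} ; sig = [2:1]
  • {4,5}:  v_{4} + v_{5} = v_{6} ; sig = [2:1]
  • {4,10}:  v_{4} + v_{10} = v_{1} ; sig = [2:1]
  • {6,8}:  v_{6} + v_{8} = v_{5} ; sig = [2:1]
  • {2,3}:  v_{2} + v_{3} = v_{0} + v_{7} ; sig = [2:1,1]
  • {6,10}:  v_{6} + v_{10} = v_{1} + v_{5} ; sig = [2:1,1]
  • {7,9}:  v_{7} + v_{9} = v_{1} + v_{4} ; sig = [2:1,1]
  • {3,7}:  v_{3} + v_{7} = v_{0} + v_{4} + v_{6} ; sig = [2:1,1,1]
  • {7,8}:  v_{7} + v_{8} = v_{0} + v_{1} + v_{6} ; sig = [2:1,1,1]
  • {2,9}:  v_{2} + v_{9} = v_{0} + 2·v_{1} + v_{4} ; sig = [2:1,1,2]
  • {5,7}:  v_{5} + v_{7} = v_{0} + v_{1} + 2·v_{6} ; sig = [2:1,1,2]
  • {7,10}:  v_{7} + v_{10} = v_{0} + 2·v_{1} + v_{6} ; sig = [2:1,1,2]
  • {2,8}:  v_{2} + v_{8} = 2·v_{0} + 2·v_{1} + v_{6} ; sig = [2:1,2,2]
  • {2,10}:  v_{2} + v_{10} = 2·v_{0} + 3·v_{1} + v_{6} ; sig = [2:1,2,3]
  • {2,5}:  v_{2} + v_{5} = 2·v_{0} + 2·v_{1} + 2·v_{6} ; sig = [2:2,2,2]
  • {0,6,9}:  v_{0} + v_{6} + v_{9} = 0 ; sig = [3:]
  • {0,1,7}:  v_{0} + v_{1} + v_{7} = v_{2} ; sig = [3:1]
  • {0,5,9}:  v_{0} + v_{5} + v_{9} = v_{8} ; sig = [3:1]
  • {2,4,6}:  v_{2} + v_{4} + v_{6} = 2·v_{7} ; sig = [3:2]
  • {0,1,4,6}:  v_{0} + v_{1} + v_{4} + v_{6} = v_{7} ; sig = [4:1]

so the primitive-relation signature multiset is
    |P|=2: 18 collections, coeffs (), (), (1), (1), (1), (1), (1), (1,1), (1,1), (1,1), (1,1,1), (1,1,1), (1,1,2), (1,1,2), (1,1,2), (1,2,2), (1,2,3), (2,2,2)
    |P|=3: 4 collections, coeffs (), (1), (1), (2)
    |P|=4: 1 collection, coeffs (1)


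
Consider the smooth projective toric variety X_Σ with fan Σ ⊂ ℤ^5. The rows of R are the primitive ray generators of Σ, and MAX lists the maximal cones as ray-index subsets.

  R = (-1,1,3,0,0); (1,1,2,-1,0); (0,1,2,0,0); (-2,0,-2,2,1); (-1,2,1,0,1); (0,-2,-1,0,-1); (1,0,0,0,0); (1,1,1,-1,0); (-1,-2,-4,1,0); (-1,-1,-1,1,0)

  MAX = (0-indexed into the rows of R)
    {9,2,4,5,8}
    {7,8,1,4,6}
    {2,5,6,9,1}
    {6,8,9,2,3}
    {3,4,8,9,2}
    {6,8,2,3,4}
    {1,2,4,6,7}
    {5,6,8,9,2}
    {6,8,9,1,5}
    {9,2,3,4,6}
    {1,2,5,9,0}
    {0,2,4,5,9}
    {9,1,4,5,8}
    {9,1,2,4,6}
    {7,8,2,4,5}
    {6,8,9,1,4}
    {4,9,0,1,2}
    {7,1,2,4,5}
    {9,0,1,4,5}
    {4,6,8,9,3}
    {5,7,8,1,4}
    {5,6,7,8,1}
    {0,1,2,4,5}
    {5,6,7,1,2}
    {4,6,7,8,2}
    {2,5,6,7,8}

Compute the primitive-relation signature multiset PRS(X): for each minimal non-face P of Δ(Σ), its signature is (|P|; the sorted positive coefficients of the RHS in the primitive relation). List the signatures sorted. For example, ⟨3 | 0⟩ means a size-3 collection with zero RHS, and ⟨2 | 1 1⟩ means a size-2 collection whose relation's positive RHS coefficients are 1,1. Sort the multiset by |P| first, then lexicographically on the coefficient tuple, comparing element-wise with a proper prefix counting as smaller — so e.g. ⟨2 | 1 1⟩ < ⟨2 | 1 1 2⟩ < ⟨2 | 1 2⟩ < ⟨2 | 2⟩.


Minimal non-faces — 12 found among 10 rays, 26 max cones:

  P = {7,9}:  v_{7} + v_{9} = 0  →  sig = ⟨2 | 0⟩
  P = {0,6}:  v_{0} + v_{6} = v_{1} + v_{2} + v_{9}  →  sig = ⟨2 | 1 1 1⟩
  P = {0,8}:  v_{0} + v_{8} = v_{4} + v_{5} + v_{9}  →  sig = ⟨2 | 1 1 1⟩
  P = {1,3}:  v_{1} + v_{3} = v_{4} + v_{6} + v_{9}  →  sig = ⟨2 | 1 1 1⟩
  P = {3,5}:  v_{3} + v_{5} = v_{2} + v_{8} + v_{9}  →  sig = ⟨2 | 1 1 1⟩
  P = {0,7}:  v_{0} + v_{7} = v_{1} + v_{2} + v_{4} + v_{5}  →  sig = ⟨2 | 1 1 1 1⟩
  P = {3,7}:  v_{3} + v_{7} = v_{2} + v_{4} + v_{6} + v_{8}  →  sig = ⟨2 | 1 1 1 1⟩
  P = {0,3}:  v_{0} + v_{3} = v_{2} + v_{4} + 2·v_{9}  →  sig = ⟨2 | 1 1 2⟩
  P = {1,2,8}:  v_{1} + v_{2} + v_{8} = 0  →  sig = ⟨3 | 0⟩
  P = {4,5,6}:  v_{4} + v_{5} + v_{6} = 0  →  sig = ⟨3 | 0⟩
  P = {1,2,4,5,9}:  v_{1} + v_{2} + v_{4} + v_{5} + v_{9} = v_{0}  →  sig = ⟨5 | 1⟩
  P = {2,4,6,8,9}:  v_{2} + v_{4} + v_{6} + v_{8} + v_{9} = v_{3}  →  sig = ⟨5 | 1⟩

Hence PRS(X_Σ) =
{ ⟨2 | 0⟩,  ⟨2 | 1 1 1⟩ ×4,  ⟨2 | 1 1 1 1⟩ ×2,  ⟨2 | 1 1 2⟩,  ⟨3 | 0⟩ ×2,  ⟨5 | 1⟩ ×2 }


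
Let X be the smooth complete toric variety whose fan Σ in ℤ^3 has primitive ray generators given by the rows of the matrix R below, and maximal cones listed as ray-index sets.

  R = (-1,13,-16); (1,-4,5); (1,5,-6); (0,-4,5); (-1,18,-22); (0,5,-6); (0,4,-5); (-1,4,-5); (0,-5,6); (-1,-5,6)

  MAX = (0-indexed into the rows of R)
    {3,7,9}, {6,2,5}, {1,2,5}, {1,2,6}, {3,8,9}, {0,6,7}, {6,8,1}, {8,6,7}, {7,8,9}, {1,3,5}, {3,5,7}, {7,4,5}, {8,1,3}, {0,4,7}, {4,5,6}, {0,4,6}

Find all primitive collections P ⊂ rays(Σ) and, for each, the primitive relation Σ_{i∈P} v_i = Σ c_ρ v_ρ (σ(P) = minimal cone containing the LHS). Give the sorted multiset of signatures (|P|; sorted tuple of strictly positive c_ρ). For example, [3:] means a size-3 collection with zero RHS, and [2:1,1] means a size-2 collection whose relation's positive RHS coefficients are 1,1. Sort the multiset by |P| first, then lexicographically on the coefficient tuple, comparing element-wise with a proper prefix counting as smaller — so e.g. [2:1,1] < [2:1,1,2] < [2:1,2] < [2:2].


|primitive collections| = 25. Relations:

  {1,7}:  v_{1} + v_{7} = 0  so sig = [2:]
  {2,9}:  v_{2} + v_{9} = 0  so sig = [2:]
  {3,6}:  v_{3} + v_{6} = 0  so sig = [2:]
  {5,8}:  v_{5} + v_{8} = 0  so sig = [2:]
  {0,5}:  v_{0} + v_{5} = v_{4}  so sig = [2:1]
  {4,8}:  v_{4} + v_{8} = v_{0}  so sig = [2:1]
  {0,1}:  v_{0} + v_{1} = v_{5} + v_{6}  so sig = [2:1,1]
  {0,3}:  v_{0} + v_{3} = v_{5} + v_{7}  so sig = [2:1,1]
  {0,8}:  v_{0} + v_{8} = v_{6} + v_{7}  so sig = [2:1,1]
  {1,9}:  v_{1} + v_{9} = v_{3} + v_{8}  so sig = [2:1,1]
  {2,3}:  v_{2} + v_{3} = v_{1} + v_{5}  so sig = [2:1,1]
  {2,7}:  v_{2} + v_{7} = v_{5} + v_{6}  so sig = [2:1,1]
  {2,8}:  v_{2} + v_{8} = v_{1} + v_{6}  so sig = [2:1,1]
  {5,9}:  v_{5} + v_{9} = v_{3} + v_{7}  so sig = [2:1,1]
  {6,9}:  v_{6} + v_{9} = v_{7} + v_{8}  so sig = [2:1,1]
  {1,4}:  v_{1} + v_{4} = 2·v_{5} + v_{6}  so sig = [2:1,2]
  {3,4}:  v_{3} + v_{4} = 2·v_{5} + v_{7}  so sig = [2:1,2]
  {4,9}:  v_{4} + v_{9} = v_{5} + 2·v_{7}  so sig = [2:1,2]
  {0,9}:  v_{0} + v_{9} = 2·v_{7}  so sig = [2:2]
  {0,2}:  v_{0} + v_{2} = 2·v_{5} + 2·v_{6}  so sig = [2:2,2]
  {2,4}:  v_{2} + v_{4} = 3·v_{5} + 2·v_{6}  so sig = [2:2,3]
  {1,5,6}:  v_{1} + v_{5} + v_{6} = v_{2}  so sig = [3:1]
  {3,7,8}:  v_{3} + v_{7} + v_{8} = v_{9}  so sig = [3:1]
  {5,6,7}:  v_{5} + v_{6} + v_{7} = v_{0}  so sig = [3:1]
  {4,6,7}:  v_{4} + v_{6} + v_{7} = 2·v_{0}  so sig = [3:2]

Sorted signature multiset PRS(X):
    |P|=2: 21 collections, coeffs (), (), (), (), (1), (1), (1,1), (1,1), (1,1), (1,1), (1,1), (1,1), (1,1), (1,1), (1,1), (1,2), (1,2), (1,2), (2), (2,2), (2,3)
    |P|=3: 4 collections, coeffs (1), (1), (1), (2)


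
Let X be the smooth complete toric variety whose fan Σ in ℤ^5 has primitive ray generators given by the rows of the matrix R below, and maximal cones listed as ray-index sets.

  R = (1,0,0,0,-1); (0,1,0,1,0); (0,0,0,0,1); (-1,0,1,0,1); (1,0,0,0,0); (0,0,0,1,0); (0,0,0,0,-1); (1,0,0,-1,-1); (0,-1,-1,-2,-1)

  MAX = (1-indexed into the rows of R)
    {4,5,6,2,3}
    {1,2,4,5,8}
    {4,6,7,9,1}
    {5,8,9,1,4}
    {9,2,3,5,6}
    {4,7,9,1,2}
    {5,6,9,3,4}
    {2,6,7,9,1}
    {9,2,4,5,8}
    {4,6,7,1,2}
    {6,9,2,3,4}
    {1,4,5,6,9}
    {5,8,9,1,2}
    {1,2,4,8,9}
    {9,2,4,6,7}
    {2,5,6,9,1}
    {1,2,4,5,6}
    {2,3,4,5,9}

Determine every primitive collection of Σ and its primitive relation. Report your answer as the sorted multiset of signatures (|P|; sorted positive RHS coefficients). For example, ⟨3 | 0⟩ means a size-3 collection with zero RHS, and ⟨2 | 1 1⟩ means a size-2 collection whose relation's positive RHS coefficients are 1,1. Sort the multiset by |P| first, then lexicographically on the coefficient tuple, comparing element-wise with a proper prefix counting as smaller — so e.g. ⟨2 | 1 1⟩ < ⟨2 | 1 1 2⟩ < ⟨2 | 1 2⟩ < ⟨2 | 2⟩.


Δ(Σ) — 9 vertices, 9 min non-faces:

  • {3,7}:  v_{3} + v_{7} = 0  →  sig = ⟨2 | 0⟩
  • {1,3}:  v_{1} + v_{3} = v_{5}  →  sig = ⟨2 | 1⟩
  • {5,7}:  v_{5} + v_{7} = v_{1}  →  sig = ⟨2 | 1⟩
  • {6,8}:  v_{6} + v_{8} = v_{1}  →  sig = ⟨2 | 1⟩
  • {3,8}:  v_{3} + v_{8} = v_{2} + v_{4} + 2·v_{5} + v_{9}  →  sig = ⟨2 | 1 1 1 2⟩
  • {7,8}:  v_{7} + v_{8} = 2·v_{1} + v_{2} + v_{4} + v_{9}  →  sig = ⟨2 | 1 1 1 2⟩
  • {2,4,5,6,9}:  v_{2} + v_{4} + v_{5} + v_{6} + v_{9} = 0  →  sig = ⟨5 | 0⟩
  • {1,2,4,5,9}:  v_{1} + v_{2} + v_{4} + v_{5} + v_{9} = v_{8}  →  sig = ⟨5 | 1⟩
  • {1,2,4,6,9}:  v_{1} + v_{2} + v_{4} + v_{6} + v_{9} = v_{7}  →  sig = ⟨5 | 1⟩

Hence PRS(X_Σ) =
    |P|=2: 6 collections, coeffs (), (1), (1), (1), (1,1,1,2), (1,1,1,2)
    |P|=5: 3 collections, coeffs (), (1), (1)


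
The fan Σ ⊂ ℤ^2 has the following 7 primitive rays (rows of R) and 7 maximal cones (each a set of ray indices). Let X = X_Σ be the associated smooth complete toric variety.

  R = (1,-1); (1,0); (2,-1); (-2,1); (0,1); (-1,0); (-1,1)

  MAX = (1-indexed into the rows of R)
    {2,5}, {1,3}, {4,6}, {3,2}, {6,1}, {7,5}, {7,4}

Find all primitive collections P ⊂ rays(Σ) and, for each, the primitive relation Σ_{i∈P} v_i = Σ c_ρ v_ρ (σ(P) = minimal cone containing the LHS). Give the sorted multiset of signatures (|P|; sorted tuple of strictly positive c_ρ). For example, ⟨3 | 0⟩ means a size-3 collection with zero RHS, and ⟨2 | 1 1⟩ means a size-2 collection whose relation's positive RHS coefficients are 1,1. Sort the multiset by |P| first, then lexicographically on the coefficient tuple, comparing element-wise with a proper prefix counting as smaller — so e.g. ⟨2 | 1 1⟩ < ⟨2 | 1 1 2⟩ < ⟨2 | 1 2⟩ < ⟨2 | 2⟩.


Δ(Σ) — 7 vertices, 14 min non-faces:

  • {1,7}:  v_{1} + v_{7} = 0  →  sig = ⟨2 | 0⟩
  • {2,6}:  v_{2} + v_{6} = 0  →  sig = ⟨2 | 0⟩
  • {3,4}:  v_{3} + v_{4} = 0  →  sig = ⟨2 | 0⟩
  • {1,2}:  v_{1} + v_{2} = v_{3}  →  sig = ⟨2 | 1⟩
  • {1,4}:  v_{1} + v_{4} = v_{6}  →  sig = ⟨2 | 1⟩
  • {1,5}:  v_{1} + v_{5} = v_{2}  →  sig = ⟨2 | 1⟩
  • {2,4}:  v_{2} + v_{4} = v_{7}  →  sig = ⟨2 | 1⟩
  • {2,7}:  v_{2} + v_{7} = v_{5}  →  sig = ⟨2 | 1⟩
  • {3,6}:  v_{3} + v_{6} = v_{1}  →  sig = ⟨2 | 1⟩
  • {3,7}:  v_{3} + v_{7} = v_{2}  →  sig = ⟨2 | 1⟩
  • {5,6}:  v_{5} + v_{6} = v_{7}  →  sig = ⟨2 | 1⟩
  • {6,7}:  v_{6} + v_{7} = v_{4}  →  sig = ⟨2 | 1⟩
  • {3,5}:  v_{3} + v_{5} = 2·v_{2}  →  sig = ⟨2 | 2⟩
  • {4,5}:  v_{4} + v_{5} = 2·v_{7}  →  sig = ⟨2 | 2⟩

Hence PRS(X_Σ) =
{ ⟨2 | 0⟩ ×3,  ⟨2 | 1⟩ ×9,  ⟨2 | 2⟩ ×2 }


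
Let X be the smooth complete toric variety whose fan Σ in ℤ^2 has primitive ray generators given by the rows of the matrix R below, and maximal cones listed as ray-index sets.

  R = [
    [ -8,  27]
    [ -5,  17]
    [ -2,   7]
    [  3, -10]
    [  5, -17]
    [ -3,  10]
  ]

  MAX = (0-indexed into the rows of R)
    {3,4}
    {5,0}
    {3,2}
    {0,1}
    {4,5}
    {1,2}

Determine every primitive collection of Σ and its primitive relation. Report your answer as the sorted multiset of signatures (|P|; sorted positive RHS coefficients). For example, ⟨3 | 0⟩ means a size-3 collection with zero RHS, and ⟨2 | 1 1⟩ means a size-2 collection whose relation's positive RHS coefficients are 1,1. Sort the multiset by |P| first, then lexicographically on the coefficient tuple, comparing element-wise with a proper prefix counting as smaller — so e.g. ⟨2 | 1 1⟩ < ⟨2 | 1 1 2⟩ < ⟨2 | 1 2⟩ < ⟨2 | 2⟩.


9 minimal non-faces of Δ(Σ) (on 6 rays):

  • {1,4}:  v_{1} + v_{4} = 0  ⇒ sig = ⟨2 | 0⟩
  • {3,5}:  v_{3} + v_{5} = 0  ⇒ sig = ⟨2 | 0⟩
  • {0,3}:  v_{0} + v_{3} = v_{1}  ⇒ sig = ⟨2 | 1⟩
  • {0,4}:  v_{0} + v_{4} = v_{5}  ⇒ sig = ⟨2 | 1⟩
  • {1,3}:  v_{1} + v_{3} = v_{2}  ⇒ sig = ⟨2 | 1⟩
  • {1,5}:  v_{1} + v_{5} = v_{0}  ⇒ sig = ⟨2 | 1⟩
  • {2,4}:  v_{2} + v_{4} = v_{3}  ⇒ sig = ⟨2 | 1⟩
  • {2,5}:  v_{2} + v_{5} = v_{1}  ⇒ sig = ⟨2 | 1⟩
  • {0,2}:  v_{0} + v_{2} = 2·v_{1}  ⇒ sig = ⟨2 | 2⟩

Hence PRS(X_Σ) =
{ ⟨2 | 0⟩ ×2,  ⟨2 | 1⟩ ×6,  ⟨2 | 2⟩ }


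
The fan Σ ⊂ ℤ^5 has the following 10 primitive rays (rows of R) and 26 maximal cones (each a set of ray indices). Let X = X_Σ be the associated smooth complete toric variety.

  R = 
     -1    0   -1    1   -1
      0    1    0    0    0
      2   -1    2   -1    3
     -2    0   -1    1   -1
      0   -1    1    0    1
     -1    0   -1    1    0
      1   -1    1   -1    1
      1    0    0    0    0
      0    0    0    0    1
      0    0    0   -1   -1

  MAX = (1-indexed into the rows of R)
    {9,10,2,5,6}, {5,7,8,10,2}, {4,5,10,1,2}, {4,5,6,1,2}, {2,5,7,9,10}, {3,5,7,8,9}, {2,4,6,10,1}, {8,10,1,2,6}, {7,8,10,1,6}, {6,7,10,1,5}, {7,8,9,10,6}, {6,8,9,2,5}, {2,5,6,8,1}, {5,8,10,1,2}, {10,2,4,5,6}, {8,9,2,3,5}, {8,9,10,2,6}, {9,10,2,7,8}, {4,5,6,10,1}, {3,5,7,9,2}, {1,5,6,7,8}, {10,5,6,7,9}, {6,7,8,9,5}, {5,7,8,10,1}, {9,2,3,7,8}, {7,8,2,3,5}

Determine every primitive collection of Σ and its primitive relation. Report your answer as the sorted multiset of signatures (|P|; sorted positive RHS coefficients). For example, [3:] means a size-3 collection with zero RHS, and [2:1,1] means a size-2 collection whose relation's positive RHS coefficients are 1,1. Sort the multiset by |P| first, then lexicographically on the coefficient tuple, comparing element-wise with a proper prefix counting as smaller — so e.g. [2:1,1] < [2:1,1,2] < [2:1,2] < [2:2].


|primitive collections| = 14. Relations:

  P={1,9}:  v_{1} + v_{9} = v_{6}  ⇒ sig = [2:1]
  P={4,8}:  v_{4} + v_{8} = v_{1}  ⇒ sig = [2:1]
  P={3,4}:  v_{3} + v_{4} = v_{5} + v_{9}  ⇒ sig = [2:1,1]
  P={1,3}:  v_{1} + v_{3} = v_{5} + v_{8} + v_{9}  ⇒ sig = [2:1,1,1]
  P={4,7}:  v_{4} + v_{7} = v_{5} + v_{6} + v_{10}  ⇒ sig = [2:1,1,1]
  P={4,9}:  v_{4} + v_{9} = v_{2} + v_{5} + 2·v_{6} + v_{10}  ⇒ sig = [2:1,1,1,2]
  P={3,6}:  v_{3} + v_{6} = v_{5} + v_{8} + 2·v_{9}  ⇒ sig = [2:1,1,2]
  P={3,10}:  v_{3} + v_{10} = v_{2} + 2·v_{7}  ⇒ sig = [2:1,2]
  P={1,2,7}:  v_{1} + v_{2} + v_{7} = 0  ⇒ sig = [3:]
  P={2,6,7}:  v_{2} + v_{6} + v_{7} = v_{9}  ⇒ sig = [3:1]
  P={5,8,9,10}:  v_{5} + v_{8} + v_{9} + v_{10} = v_{7}  ⇒ sig = [4:1]
  P={5,6,8,10}:  v_{5} + v_{6} + v_{8} + v_{10} = v_{1} + v_{7}  ⇒ sig = [4:1,1]
  P={1,2,5,6,10}:  v_{1} + v_{2} + v_{5} + v_{6} + v_{10} = v_{4}  ⇒ sig = [5:1]
  P={2,5,7,8,9}:  v_{2} + v_{5} + v_{7} + v_{8} + v_{9} = v_{3}  ⇒ sig = [5:1]

Signatures (|P|; sorted positive RHS coefficients), sorted:
{ [2:1] ×2,  [2:1,1],  [2:1,1,1] ×2,  [2:1,1,1,2],  [2:1,1,2],  [2:1,2],  [3:],  [3:1],  [4:1],  [4:1,1],  [5:1] ×2 }


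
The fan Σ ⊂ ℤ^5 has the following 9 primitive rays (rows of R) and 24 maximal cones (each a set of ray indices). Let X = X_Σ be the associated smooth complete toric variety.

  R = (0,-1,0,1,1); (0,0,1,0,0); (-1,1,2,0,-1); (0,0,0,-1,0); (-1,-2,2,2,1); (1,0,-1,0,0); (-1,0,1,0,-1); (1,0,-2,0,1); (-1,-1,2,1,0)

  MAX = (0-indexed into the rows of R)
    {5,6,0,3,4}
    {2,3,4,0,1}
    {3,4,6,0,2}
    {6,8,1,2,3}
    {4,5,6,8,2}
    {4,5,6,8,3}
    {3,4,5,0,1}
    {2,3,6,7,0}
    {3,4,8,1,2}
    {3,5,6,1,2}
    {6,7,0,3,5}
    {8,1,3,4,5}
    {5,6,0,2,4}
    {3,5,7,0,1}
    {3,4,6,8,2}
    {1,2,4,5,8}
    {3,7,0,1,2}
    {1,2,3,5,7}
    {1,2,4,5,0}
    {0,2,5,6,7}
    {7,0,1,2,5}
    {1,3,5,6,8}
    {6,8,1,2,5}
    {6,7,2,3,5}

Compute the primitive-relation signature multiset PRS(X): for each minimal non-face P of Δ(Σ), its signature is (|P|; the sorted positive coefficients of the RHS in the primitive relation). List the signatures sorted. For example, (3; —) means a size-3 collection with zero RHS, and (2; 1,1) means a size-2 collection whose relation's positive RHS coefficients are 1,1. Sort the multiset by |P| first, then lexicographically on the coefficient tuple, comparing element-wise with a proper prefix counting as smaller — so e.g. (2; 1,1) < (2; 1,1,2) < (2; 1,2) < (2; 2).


|primitive collections| = 9. Relations:

  • {0,8}:  v_{0} + v_{8} = v_{4}  →  sig = (2; 1)
  • {7,8}:  v_{7} + v_{8} = v_{0}  →  sig = (2; 1)
  • {4,7}:  v_{4} + v_{7} = 2·v_{0}  →  sig = (2; 2)
  • {1,6,7}:  v_{1} + v_{6} + v_{7} = 0  →  sig = (3; —)
  • {0,1,6}:  v_{0} + v_{1} + v_{6} = v_{8}  →  sig = (3; 1)
  • {1,4,6}:  v_{1} + v_{4} + v_{6} = 2·v_{8}  →  sig = (3; 2)
  • {0,2,3,5}:  v_{0} + v_{2} + v_{3} + v_{5} = v_{1}  →  sig = (4; 1)
  • {2,3,4,5}:  v_{2} + v_{3} + v_{4} + v_{5} = v_{1} + v_{8}  →  sig = (4; 1,1)
  • {2,3,5,8}:  v_{2} + v_{3} + v_{5} + v_{8} = 2·v_{1} + v_{6}  →  sig = (4; 1,2)

Signatures (|P|; sorted positive RHS coefficients), sorted:
    (2; 1)
    (2; 1)
    (2; 2)
    (3; —)
    (3; 1)
    (3; 2)
    (4; 1)
    (4; 1,1)
    (4; 1,2)


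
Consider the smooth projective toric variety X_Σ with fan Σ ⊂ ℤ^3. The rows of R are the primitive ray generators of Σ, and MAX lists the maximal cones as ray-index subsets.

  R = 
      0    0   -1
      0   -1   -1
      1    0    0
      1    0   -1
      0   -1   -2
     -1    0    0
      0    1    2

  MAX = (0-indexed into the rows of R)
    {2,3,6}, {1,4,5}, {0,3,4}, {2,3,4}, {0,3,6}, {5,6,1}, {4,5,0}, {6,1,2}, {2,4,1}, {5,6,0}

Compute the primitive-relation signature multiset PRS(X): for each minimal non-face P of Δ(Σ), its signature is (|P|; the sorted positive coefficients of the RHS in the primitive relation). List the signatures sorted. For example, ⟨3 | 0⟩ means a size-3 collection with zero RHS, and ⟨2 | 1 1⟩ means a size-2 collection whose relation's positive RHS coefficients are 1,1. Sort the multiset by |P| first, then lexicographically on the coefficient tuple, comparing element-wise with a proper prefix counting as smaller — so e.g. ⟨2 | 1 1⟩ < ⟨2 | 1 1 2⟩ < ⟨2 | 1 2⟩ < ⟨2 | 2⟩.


|primitive collections| = 6. Relations:

  P={2,5}:  v_{2} + v_{5} = 0 ; sig = ⟨2 | 0⟩
  P={4,6}:  v_{4} + v_{6} = 0 ; sig = ⟨2 | 0⟩
  P={0,1}:  v_{0} + v_{1} = v_{4} ; sig = ⟨2 | 1⟩
  P={0,2}:  v_{0} + v_{2} = v_{3} ; sig = ⟨2 | 1⟩
  P={3,5}:  v_{3} + v_{5} = v_{0} ; sig = ⟨2 | 1⟩
  P={1,3}:  v_{1} + v_{3} = v_{2} + v_{4} ; sig = ⟨2 | 1 1⟩

so the primitive-relation signature multiset is
    ⟨2 | 0⟩
    ⟨2 | 0⟩
    ⟨2 | 1⟩
    ⟨2 | 1⟩
    ⟨2 | 1⟩
    ⟨2 | 1 1⟩


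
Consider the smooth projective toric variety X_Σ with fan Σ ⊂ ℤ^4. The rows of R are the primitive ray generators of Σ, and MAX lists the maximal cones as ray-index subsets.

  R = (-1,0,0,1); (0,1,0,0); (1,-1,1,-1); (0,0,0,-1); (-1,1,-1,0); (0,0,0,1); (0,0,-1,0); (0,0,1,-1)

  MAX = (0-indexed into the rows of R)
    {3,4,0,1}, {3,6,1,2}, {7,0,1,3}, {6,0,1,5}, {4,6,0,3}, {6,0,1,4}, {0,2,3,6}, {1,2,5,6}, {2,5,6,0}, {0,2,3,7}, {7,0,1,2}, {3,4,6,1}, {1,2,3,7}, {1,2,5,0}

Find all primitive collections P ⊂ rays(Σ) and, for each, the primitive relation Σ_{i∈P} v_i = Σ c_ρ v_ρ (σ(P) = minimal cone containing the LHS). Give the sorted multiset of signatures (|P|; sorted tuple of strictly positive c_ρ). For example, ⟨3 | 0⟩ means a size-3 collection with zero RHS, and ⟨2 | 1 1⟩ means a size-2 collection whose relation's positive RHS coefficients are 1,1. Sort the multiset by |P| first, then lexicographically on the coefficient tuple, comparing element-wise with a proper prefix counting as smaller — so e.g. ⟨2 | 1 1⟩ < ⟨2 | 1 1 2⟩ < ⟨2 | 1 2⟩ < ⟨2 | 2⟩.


Σ has 9 primitive collections:

  P={3,5}:  v_{3} + v_{5} = 0 ; sig = ⟨2 | 0⟩
  P={2,4}:  v_{2} + v_{4} = v_{3} ; sig = ⟨2 | 1⟩
  P={6,7}:  v_{6} + v_{7} = v_{3} ; sig = ⟨2 | 1⟩
  P={4,5}:  v_{4} + v_{5} = v_{0} + v_{1} + v_{6} ; sig = ⟨2 | 1 1 1⟩
  P={5,7}:  v_{5} + v_{7} = v_{0} + v_{1} + v_{2} ; sig = ⟨2 | 1 1 1⟩
  P={4,7}:  v_{4} + v_{7} = v_{0} + v_{1} + 2·v_{3} ; sig = ⟨2 | 1 1 2⟩
  P={0,1,2,6}:  v_{0} + v_{1} + v_{2} + v_{6} = 0 ; sig = ⟨4 | 0⟩
  P={0,1,2,3}:  v_{0} + v_{1} + v_{2} + v_{3} = v_{7} ; sig = ⟨4 | 1⟩
  P={0,1,3,6}:  v_{0} + v_{1} + v_{3} + v_{6} = v_{4} ; sig = ⟨4 | 1⟩

Hence PRS(X_Σ) =
    ⟨2 | 0⟩
    ⟨2 | 1⟩
    ⟨2 | 1⟩
    ⟨2 | 1 1 1⟩
    ⟨2 | 1 1 1⟩
    ⟨2 | 1 1 2⟩
    ⟨4 | 0⟩
    ⟨4 | 1⟩
    ⟨4 | 1⟩


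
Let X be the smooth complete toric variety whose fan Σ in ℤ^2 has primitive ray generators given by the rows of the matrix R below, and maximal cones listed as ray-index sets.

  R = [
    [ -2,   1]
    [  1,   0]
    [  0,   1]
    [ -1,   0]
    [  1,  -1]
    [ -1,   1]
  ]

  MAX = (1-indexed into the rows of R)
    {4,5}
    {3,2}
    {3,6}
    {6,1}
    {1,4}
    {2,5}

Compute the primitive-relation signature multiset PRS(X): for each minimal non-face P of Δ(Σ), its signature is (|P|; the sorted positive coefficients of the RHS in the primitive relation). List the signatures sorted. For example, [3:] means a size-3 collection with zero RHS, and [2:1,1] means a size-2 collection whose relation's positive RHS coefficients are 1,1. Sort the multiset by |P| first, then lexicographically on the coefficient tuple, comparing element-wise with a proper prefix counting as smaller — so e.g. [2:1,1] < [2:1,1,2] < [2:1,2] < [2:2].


Primitive collections (9):

  • {2,4}:  v_{2} + v_{4} = 0  ⟹  sig = [2:]
  • {5,6}:  v_{5} + v_{6} = 0  ⟹  sig = [2:]
  • {1,2}:  v_{1} + v_{2} = v_{6}  ⟹  sig = [2:1]
  • {1,5}:  v_{1} + v_{5} = v_{4}  ⟹  sig = [2:1]
  • {2,6}:  v_{2} + v_{6} = v_{3}  ⟹  sig = [2:1]
  • {3,4}:  v_{3} + v_{4} = v_{6}  ⟹  sig = [2:1]
  • {3,5}:  v_{3} + v_{5} = v_{2}  ⟹  sig = [2:1]
  • {4,6}:  v_{4} + v_{6} = v_{1}  ⟹  sig = [2:1]
  • {1,3}:  v_{1} + v_{3} = 2·v_{6}  ⟹  sig = [2:2]

Hence PRS(X_Σ) =
    [2:]
    [2:]
    [2:1]
    [2:1]
    [2:1]
    [2:1]
    [2:1]
    [2:1]
    [2:2]


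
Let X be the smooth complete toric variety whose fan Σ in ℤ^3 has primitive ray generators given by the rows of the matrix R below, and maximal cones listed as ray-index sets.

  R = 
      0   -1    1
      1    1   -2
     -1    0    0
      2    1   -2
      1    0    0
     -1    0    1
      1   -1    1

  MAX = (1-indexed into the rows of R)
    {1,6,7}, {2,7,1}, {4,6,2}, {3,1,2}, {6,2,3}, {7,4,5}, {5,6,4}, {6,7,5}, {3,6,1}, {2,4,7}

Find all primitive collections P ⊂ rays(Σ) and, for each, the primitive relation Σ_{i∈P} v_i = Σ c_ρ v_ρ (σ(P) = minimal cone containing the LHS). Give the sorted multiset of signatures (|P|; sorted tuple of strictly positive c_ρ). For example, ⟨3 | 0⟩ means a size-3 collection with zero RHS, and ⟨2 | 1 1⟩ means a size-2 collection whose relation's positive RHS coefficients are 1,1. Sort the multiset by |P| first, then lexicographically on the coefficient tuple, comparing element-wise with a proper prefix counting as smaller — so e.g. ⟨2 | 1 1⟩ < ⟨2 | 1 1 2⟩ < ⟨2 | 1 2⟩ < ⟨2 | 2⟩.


9 collections generate NE(X_Σ); each relation:

  • {3,5}:  v_{3} + v_{5} = 0  ⟹  sig = ⟨2 | 0⟩
  • {1,5}:  v_{1} + v_{5} = v_{7}  ⟹  sig = ⟨2 | 1⟩
  • {2,5}:  v_{2} + v_{5} = v_{4}  ⟹  sig = ⟨2 | 1⟩
  • {3,4}:  v_{3} + v_{4} = v_{2}  ⟹  sig = ⟨2 | 1⟩
  • {3,7}:  v_{3} + v_{7} = v_{1}  ⟹  sig = ⟨2 | 1⟩
  • {1,4}:  v_{1} + v_{4} = v_{2} + v_{7}  ⟹  sig = ⟨2 | 1 1⟩
  • {1,2,6}:  v_{1} + v_{2} + v_{6} = 0  ⟹  sig = ⟨3 | 0⟩
  • {2,6,7}:  v_{2} + v_{6} + v_{7} = v_{5}  ⟹  sig = ⟨3 | 1⟩
  • {4,6,7}:  v_{4} + v_{6} + v_{7} = 2·v_{5}  ⟹  sig = ⟨3 | 2⟩

Hence PRS(X_Σ) =
    ⟨2 | 0⟩
    ⟨2 | 1⟩
    ⟨2 | 1⟩
    ⟨2 | 1⟩
    ⟨2 | 1⟩
    ⟨2 | 1 1⟩
    ⟨3 | 0⟩
    ⟨3 | 1⟩
    ⟨3 | 2⟩


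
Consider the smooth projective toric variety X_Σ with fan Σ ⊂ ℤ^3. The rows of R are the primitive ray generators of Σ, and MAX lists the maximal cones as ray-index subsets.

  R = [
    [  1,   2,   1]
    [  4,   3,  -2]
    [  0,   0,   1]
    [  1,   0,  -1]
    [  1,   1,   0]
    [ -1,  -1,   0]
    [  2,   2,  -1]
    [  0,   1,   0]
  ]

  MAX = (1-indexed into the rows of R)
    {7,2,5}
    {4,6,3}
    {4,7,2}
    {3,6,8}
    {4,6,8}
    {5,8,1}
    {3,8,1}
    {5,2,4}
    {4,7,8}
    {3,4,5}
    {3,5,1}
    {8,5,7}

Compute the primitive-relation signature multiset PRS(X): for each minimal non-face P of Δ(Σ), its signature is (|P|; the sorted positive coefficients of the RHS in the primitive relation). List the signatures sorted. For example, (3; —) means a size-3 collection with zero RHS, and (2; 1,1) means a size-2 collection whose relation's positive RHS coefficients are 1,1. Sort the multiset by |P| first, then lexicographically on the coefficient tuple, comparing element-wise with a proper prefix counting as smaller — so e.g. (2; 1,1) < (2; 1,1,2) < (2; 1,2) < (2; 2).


14 minimal non-faces of Δ(Σ) (on 8 rays):

  P = {5,6}:  v_{5} + v_{6} = 0 ; sig = (2; —)
  P = {1,6}:  v_{1} + v_{6} = v_{3} + v_{8} ; sig = (2; 1,1)
  P = {2,6}:  v_{2} + v_{6} = v_{4} + v_{7} ; sig = (2; 1,1)
  P = {6,7}:  v_{6} + v_{7} = v_{4} + v_{8} ; sig = (2; 1,1)
  P = {1,2}:  v_{1} + v_{2} = 3·v_{5} + v_{7} ; sig = (2; 1,3)
  P = {1,7}:  v_{1} + v_{7} = 3·v_{5} + v_{8} ; sig = (2; 1,3)
  P = {2,3}:  v_{2} + v_{3} = v_{4} + 3·v_{5} ; sig = (2; 1,3)
  P = {1,4}:  v_{1} + v_{4} = 2·v_{5} ; sig = (2; 2)
  P = {2,8}:  v_{2} + v_{8} = 2·v_{7} ; sig = (2; 2)
  P = {3,7}:  v_{3} + v_{7} = 2·v_{5} ; sig = (2; 2)
  P = {3,4,8}:  v_{3} + v_{4} + v_{8} = v_{5} ; sig = (3; 1)
  P = {3,5,8}:  v_{3} + v_{5} + v_{8} = v_{1} ; sig = (3; 1)
  P = {4,5,7}:  v_{4} + v_{5} + v_{7} = v_{2} ; sig = (3; 1)
  P = {4,5,8}:  v_{4} + v_{5} + v_{8} = v_{7} ; sig = (3; 1)

Signatures (|P|; sorted positive RHS coefficients), sorted:
    |P|=2: 10 collections, coeffs (), (1,1), (1,1), (1,1), (1,3), (1,3), (1,3), (2), (2), (2)
    |P|=3: 4 collections, coeffs (1), (1), (1), (1)


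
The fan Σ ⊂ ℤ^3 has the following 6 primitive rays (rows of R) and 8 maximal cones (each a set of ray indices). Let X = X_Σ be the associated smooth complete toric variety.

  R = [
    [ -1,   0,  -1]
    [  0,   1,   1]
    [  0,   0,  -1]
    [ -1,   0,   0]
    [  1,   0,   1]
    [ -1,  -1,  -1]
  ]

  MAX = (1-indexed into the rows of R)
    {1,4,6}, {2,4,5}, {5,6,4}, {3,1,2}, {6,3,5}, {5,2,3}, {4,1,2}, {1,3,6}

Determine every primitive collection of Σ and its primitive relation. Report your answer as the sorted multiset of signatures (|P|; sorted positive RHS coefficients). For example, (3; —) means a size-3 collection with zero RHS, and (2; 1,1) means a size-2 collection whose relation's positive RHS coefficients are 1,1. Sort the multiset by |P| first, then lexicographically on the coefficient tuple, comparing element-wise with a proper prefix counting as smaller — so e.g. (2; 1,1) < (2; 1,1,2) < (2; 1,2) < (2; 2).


Minimal non-faces — 3 found among 6 rays, 8 max cones:

  P = {1,5}:  v_{1} + v_{5} = 0  ⇒ sig = (2; —)
  P = {2,6}:  v_{2} + v_{6} = v_{4}  ⇒ sig = (2; 1)
  P = {3,4}:  v_{3} + v_{4} = v_{1}  ⇒ sig = (2; 1)

Hence PRS(X_Σ) =
{ (2; —),  (2; 1) ×2 }


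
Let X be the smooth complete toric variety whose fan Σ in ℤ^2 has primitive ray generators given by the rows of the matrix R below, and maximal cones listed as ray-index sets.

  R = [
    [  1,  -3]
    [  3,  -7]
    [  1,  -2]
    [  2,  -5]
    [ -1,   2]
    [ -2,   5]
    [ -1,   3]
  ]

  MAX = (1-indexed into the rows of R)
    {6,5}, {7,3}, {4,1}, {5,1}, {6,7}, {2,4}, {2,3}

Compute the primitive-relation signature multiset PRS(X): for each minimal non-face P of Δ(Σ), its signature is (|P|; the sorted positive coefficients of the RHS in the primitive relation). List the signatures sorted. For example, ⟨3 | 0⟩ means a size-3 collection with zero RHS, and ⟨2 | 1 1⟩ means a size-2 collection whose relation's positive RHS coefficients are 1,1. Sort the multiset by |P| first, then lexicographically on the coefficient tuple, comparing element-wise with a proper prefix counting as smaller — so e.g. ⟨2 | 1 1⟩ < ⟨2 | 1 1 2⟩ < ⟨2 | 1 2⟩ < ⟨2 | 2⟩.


Δ(Σ) — 7 vertices, 14 min non-faces:

  P={1,7}:  v_{1} + v_{7} = 0  ⟹  sig = ⟨2 | 0⟩
  P={3,5}:  v_{3} + v_{5} = 0  ⟹  sig = ⟨2 | 0⟩
  P={4,6}:  v_{4} + v_{6} = 0  ⟹  sig = ⟨2 | 0⟩
  P={1,3}:  v_{1} + v_{3} = v_{4}  ⟹  sig = ⟨2 | 1⟩
  P={1,6}:  v_{1} + v_{6} = v_{5}  ⟹  sig = ⟨2 | 1⟩
  P={2,5}:  v_{2} + v_{5} = v_{4}  ⟹  sig = ⟨2 | 1⟩
  P={2,6}:  v_{2} + v_{6} = v_{3}  ⟹  sig = ⟨2 | 1⟩
  P={3,4}:  v_{3} + v_{4} = v_{2}  ⟹  sig = ⟨2 | 1⟩
  P={3,6}:  v_{3} + v_{6} = v_{7}  ⟹  sig = ⟨2 | 1⟩
  P={4,5}:  v_{4} + v_{5} = v_{1}  ⟹  sig = ⟨2 | 1⟩
  P={4,7}:  v_{4} + v_{7} = v_{3}  ⟹  sig = ⟨2 | 1⟩
  P={5,7}:  v_{5} + v_{7} = v_{6}  ⟹  sig = ⟨2 | 1⟩
  P={1,2}:  v_{1} + v_{2} = 2·v_{4}  ⟹  sig = ⟨2 | 2⟩
  P={2,7}:  v_{2} + v_{7} = 2·v_{3}  ⟹  sig = ⟨2 | 2⟩

Hence PRS(X_Σ) =
    |P|=2: 14 collections, coeffs (), (), (), (1), (1), (1), (1), (1), (1), (1), (1), (1), (2), (2)


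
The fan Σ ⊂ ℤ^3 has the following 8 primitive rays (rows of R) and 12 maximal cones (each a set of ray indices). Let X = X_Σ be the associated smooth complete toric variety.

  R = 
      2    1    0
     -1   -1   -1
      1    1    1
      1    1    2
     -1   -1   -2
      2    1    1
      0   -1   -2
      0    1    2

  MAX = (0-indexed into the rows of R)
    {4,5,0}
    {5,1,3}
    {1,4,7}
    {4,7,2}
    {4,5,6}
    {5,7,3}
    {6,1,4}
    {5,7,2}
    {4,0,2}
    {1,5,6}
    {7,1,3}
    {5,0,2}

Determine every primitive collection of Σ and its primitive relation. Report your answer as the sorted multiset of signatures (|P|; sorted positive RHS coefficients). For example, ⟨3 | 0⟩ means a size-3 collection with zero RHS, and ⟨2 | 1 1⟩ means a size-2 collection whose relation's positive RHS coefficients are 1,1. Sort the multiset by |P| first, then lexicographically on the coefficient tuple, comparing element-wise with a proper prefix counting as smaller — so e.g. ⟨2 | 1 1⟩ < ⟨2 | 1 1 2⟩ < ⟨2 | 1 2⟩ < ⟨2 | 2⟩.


14 collections generate NE(X_Σ); each relation:

  {1,2}:  v_{1} + v_{2} = 0 — sig = ⟨2 | 0⟩
  {3,4}:  v_{3} + v_{4} = 0 — sig = ⟨2 | 0⟩
  {6,7}:  v_{6} + v_{7} = 0 — sig = ⟨2 | 0⟩
  {0,1}:  v_{0} + v_{1} = v_{4} + v_{5} — sig = ⟨2 | 1 1⟩
  {0,3}:  v_{0} + v_{3} = v_{2} + v_{5} — sig = ⟨2 | 1 1⟩
  {2,3}:  v_{2} + v_{3} = v_{5} + v_{7} — sig = ⟨2 | 1 1⟩
  {2,6}:  v_{2} + v_{6} = v_{4} + v_{5} — sig = ⟨2 | 1 1⟩
  {3,6}:  v_{3} + v_{6} = v_{1} + v_{5} — sig = ⟨2 | 1 1⟩
  {0,7}:  v_{0} + v_{7} = 2·v_{2} — sig = ⟨2 | 2⟩
  {0,6}:  v_{0} + v_{6} = 2·v_{4} + 2·v_{5} — sig = ⟨2 | 2 2⟩
  {1,4,5}:  v_{1} + v_{4} + v_{5} = v_{6} — sig = ⟨3 | 1⟩
  {1,5,7}:  v_{1} + v_{5} + v_{7} = v_{3} — sig = ⟨3 | 1⟩
  {2,4,5}:  v_{2} + v_{4} + v_{5} = v_{0} — sig = ⟨3 | 1⟩
  {4,5,7}:  v_{4} + v_{5} + v_{7} = v_{2} — sig = ⟨3 | 1⟩

Hence PRS(X_Σ) =
[⟨2 | 0⟩, ⟨2 | 0⟩, ⟨2 | 0⟩, ⟨2 | 1 1⟩, ⟨2 | 1 1⟩, ⟨2 | 1 1⟩, ⟨2 | 1 1⟩, ⟨2 | 1 1⟩, ⟨2 | 2⟩, ⟨2 | 2 2⟩, ⟨3 | 1⟩, ⟨3 | 1⟩, ⟨3 | 1⟩, ⟨3 | 1⟩]


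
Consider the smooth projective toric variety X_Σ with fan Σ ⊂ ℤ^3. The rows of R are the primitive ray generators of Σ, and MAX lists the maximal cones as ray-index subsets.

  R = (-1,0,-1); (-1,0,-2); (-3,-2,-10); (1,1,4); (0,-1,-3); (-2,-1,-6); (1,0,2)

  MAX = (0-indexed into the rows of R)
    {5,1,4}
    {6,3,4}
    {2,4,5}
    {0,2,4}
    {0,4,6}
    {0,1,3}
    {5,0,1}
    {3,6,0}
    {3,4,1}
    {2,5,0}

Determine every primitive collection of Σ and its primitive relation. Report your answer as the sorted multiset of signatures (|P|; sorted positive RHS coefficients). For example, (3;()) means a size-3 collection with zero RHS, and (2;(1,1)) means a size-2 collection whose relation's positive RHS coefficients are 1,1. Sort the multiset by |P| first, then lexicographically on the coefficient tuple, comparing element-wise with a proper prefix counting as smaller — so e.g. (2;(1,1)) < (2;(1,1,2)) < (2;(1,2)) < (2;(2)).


Σ has 9 primitive collections:

  P = {1,6}:  v_{1} + v_{6} = 0  so sig = (2;())
  P = {2,3}:  v_{2} + v_{3} = v_{5}  so sig = (2;(1))
  P = {3,5}:  v_{3} + v_{5} = v_{1}  so sig = (2;(1))
  P = {5,6}:  v_{5} + v_{6} = v_{0} + v_{4}  so sig = (2;(1,1))
  P = {1,2}:  v_{1} + v_{2} = 2·v_{5}  so sig = (2;(2))
  P = {2,6}:  v_{2} + v_{6} = 2·v_{0} + 2·v_{4}  so sig = (2;(2,2))
  P = {0,3,4}:  v_{0} + v_{3} + v_{4} = 0  so sig = (3;())
  P = {0,1,4}:  v_{0} + v_{1} + v_{4} = v_{5}  so sig = (3;(1))
  P = {0,4,5}:  v_{0} + v_{4} + v_{5} = v_{2}  so sig = (3;(1))

Signatures (|P|; sorted positive RHS coefficients), sorted:
[(2;()), (2;(1)), (2;(1)), (2;(1,1)), (2;(2)), (2;(2,2)), (3;()), (3;(1)), (3;(1))]


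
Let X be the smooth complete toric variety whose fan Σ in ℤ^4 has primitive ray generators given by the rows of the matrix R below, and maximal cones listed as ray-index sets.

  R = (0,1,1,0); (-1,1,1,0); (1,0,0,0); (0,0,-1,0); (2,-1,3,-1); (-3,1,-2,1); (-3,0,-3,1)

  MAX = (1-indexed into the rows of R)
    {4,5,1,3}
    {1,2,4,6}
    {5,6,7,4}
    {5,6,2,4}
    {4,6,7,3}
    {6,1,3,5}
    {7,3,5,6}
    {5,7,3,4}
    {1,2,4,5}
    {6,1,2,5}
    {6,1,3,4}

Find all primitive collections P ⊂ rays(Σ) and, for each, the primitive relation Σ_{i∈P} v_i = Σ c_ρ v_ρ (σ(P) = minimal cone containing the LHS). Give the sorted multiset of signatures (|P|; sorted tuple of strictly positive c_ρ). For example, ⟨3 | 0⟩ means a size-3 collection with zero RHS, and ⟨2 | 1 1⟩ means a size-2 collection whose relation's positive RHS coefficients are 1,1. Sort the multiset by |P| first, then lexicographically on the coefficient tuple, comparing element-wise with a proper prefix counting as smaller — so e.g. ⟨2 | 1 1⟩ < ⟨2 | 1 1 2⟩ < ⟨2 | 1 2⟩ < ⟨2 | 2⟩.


Σ has 5 primitive collections:

  P = {1,7}:  v_{1} + v_{7} = v_{6}  →  sig = ⟨2 | 1⟩
  P = {2,3}:  v_{2} + v_{3} = v_{1}  →  sig = ⟨2 | 1⟩
  P = {2,7}:  v_{2} + v_{7} = v_{4} + v_{5} + 2·v_{6}  →  sig = ⟨2 | 1 1 2⟩
  P = {3,4,5,6}:  v_{3} + v_{4} + v_{5} + v_{6} = 0  →  sig = ⟨4 | 0⟩
  P = {1,4,5,6}:  v_{1} + v_{4} + v_{5} + v_{6} = v_{2}  →  sig = ⟨4 | 1⟩

so the primitive-relation signature multiset is
    |P|=2: 3 collections, coeffs (1), (1), (1,1,2)
    |P|=4: 2 collections, coeffs (), (1)


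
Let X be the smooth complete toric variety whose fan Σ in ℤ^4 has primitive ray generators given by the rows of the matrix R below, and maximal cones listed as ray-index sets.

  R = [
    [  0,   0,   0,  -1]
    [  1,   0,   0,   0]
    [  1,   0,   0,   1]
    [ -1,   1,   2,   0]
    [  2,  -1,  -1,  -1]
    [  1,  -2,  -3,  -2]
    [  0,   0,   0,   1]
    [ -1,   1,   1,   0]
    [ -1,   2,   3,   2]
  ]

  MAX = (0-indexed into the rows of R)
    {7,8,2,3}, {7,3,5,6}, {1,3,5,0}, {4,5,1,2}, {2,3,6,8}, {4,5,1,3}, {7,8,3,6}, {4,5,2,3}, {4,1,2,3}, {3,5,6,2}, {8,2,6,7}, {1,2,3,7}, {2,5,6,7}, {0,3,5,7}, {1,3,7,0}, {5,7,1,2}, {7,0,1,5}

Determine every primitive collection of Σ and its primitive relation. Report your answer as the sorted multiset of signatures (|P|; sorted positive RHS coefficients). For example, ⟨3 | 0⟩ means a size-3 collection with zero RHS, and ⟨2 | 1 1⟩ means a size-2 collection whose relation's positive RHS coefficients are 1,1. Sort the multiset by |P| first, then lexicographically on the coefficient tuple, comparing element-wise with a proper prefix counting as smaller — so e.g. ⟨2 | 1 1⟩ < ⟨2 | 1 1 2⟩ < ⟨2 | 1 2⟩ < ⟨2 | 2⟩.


Δ(Σ) — 9 vertices, 14 min non-faces:

  P = {0,6}:  v_{0} + v_{6} = 0  ⟹  sig = ⟨2 | 0⟩
  P = {5,8}:  v_{5} + v_{8} = 0  ⟹  sig = ⟨2 | 0⟩
  P = {0,2}:  v_{0} + v_{2} = v_{1}  ⟹  sig = ⟨2 | 1⟩
  P = {1,6}:  v_{1} + v_{6} = v_{2}  ⟹  sig = ⟨2 | 1⟩
  P = {4,7}:  v_{4} + v_{7} = v_{0} + v_{1}  ⟹  sig = ⟨2 | 1 1⟩
  P = {0,8}:  v_{0} + v_{8} = v_{2} + v_{3} + v_{7}  ⟹  sig = ⟨2 | 1 1 1⟩
  P = {4,8}:  v_{4} + v_{8} = v_{1} + v_{2} + v_{3}  ⟹  sig = ⟨2 | 1 1 1⟩
  P = {0,4}:  v_{0} + v_{4} = 2·v_{1} + v_{3} + v_{5}  ⟹  sig = ⟨2 | 1 1 2⟩
  P = {1,8}:  v_{1} + v_{8} = 2·v_{2} + v_{3} + v_{7}  ⟹  sig = ⟨2 | 1 1 2⟩
  P = {4,6}:  v_{4} + v_{6} = 2·v_{2} + v_{3} + v_{5}  ⟹  sig = ⟨2 | 1 1 2⟩
  P = {1,2,3,5}:  v_{1} + v_{2} + v_{3} + v_{5} = v_{4}  ⟹  sig = ⟨4 | 1⟩
  P = {2,3,5,7}:  v_{2} + v_{3} + v_{5} + v_{7} = v_{0}  ⟹  sig = ⟨4 | 1⟩
  P = {2,3,6,7}:  v_{2} + v_{3} + v_{6} + v_{7} = v_{8}  ⟹  sig = ⟨4 | 1⟩
  P = {1,3,5,7}:  v_{1} + v_{3} + v_{5} + v_{7} = 2·v_{0}  ⟹  sig = ⟨4 | 2⟩

so the primitive-relation signature multiset is
    ⟨2 | 0⟩
    ⟨2 | 0⟩
    ⟨2 | 1⟩
    ⟨2 | 1⟩
    ⟨2 | 1 1⟩
    ⟨2 | 1 1 1⟩
    ⟨2 | 1 1 1⟩
    ⟨2 | 1 1 2⟩
    ⟨2 | 1 1 2⟩
    ⟨2 | 1 1 2⟩
    ⟨4 | 1⟩
    ⟨4 | 1⟩
    ⟨4 | 1⟩
    ⟨4 | 2⟩
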